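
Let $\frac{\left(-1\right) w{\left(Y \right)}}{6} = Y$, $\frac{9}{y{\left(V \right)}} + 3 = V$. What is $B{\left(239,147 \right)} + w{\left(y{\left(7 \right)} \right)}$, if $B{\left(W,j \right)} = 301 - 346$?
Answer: $- \frac{117}{2} \approx -58.5$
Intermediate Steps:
$B{\left(W,j \right)} = -45$ ($B{\left(W,j \right)} = 301 - 346 = -45$)
$y{\left(V \right)} = \frac{9}{-3 + V}$
$w{\left(Y \right)} = - 6 Y$
$B{\left(239,147 \right)} + w{\left(y{\left(7 \right)} \right)} = -45 - 6 \frac{9}{-3 + 7} = -45 - 6 \cdot \frac{9}{4} = -45 - 6 \cdot 9 \cdot \frac{1}{4} = -45 - \frac{27}{2} = - \frac{117}{2}$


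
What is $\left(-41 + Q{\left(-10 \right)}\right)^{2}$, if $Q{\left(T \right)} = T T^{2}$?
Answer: $1083681$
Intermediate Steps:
$Q{\left(T \right)} = T^{3}$
$\left(-41 + Q{\left(-10 \right)}\right)^{2} = \left(-41 + \left(-10\right)^{3}\right)^{2} = \left(-41 - 1000\right)^{2} = \left(-1041\right)^{2} = 1083681$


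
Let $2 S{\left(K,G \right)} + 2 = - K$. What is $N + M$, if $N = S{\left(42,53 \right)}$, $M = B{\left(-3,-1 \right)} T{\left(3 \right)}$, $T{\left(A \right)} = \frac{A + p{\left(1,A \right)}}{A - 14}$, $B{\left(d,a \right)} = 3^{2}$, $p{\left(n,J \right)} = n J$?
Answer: $- \frac{296}{11} \approx -26.909$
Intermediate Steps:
$p{\left(n,J \right)} = J n$
$B{\left(d,a \right)} = 9$
$S{\left(K,G \right)} = -1 - \frac{K}{2}$ ($S{\left(K,G \right)} = -1 + \frac{\left(-1\right) K}{2} = -1 - \frac{K}{2}$)
$T{\left(A \right)} = \frac{2 A}{-14 + A}$ ($T{\left(A \right)} = \frac{A + A 1}{A - 14} = \frac{A + A}{-14 + A} = \frac{2 A}{-14 + A}$)
$M = - \frac{54}{11}$ ($M = 9 \cdot 2 \cdot 3 \frac{1}{-14 + 3} = 9 \cdot 2 \cdot 3 \frac{1}{-11} = 9 \cdot 2 \cdot 3 \left(- \frac{1}{11}\right) = 9 \left(- \frac{6}{11}\right) = - \frac{54}{11} \approx -4.9091$)
$N = -22$ ($N = -1 - 21 = -22$)
$N + M = -22 - \frac{54}{11} = - \frac{296}{11}$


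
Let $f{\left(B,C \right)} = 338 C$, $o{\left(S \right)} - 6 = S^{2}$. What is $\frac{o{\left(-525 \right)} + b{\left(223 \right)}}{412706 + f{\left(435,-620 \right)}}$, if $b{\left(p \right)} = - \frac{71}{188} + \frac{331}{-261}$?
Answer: $\frac{13524581149}{9967967928} \approx 1.3568$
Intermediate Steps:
$o{\left(S \right)} = 6 + S^{2}$
$b{\left(p \right)} = - \frac{80759}{49068}$ ($b{\left(p \right)} = \left(-71\right) \frac{1}{188} + 331 \left(- \frac{1}{261}\right) = - \frac{71}{188} - \frac{331}{261} = - \frac{80759}{49068}$)
$\frac{o{\left(-525 \right)} + b{\left(223 \right)}}{412706 + f{\left(435,-620 \right)}} = \frac{\left(6 + \left(-525\right)^{2}\right) - \frac{80759}{49068}}{412706 + 338 \left(-620\right)} = \frac{\left(6 + 275625\right) - \frac{80759}{49068}}{412706 - 209560} = \frac{275631 - \frac{80759}{49068}}{203146} = \frac{13524581149}{49068} \cdot \frac{1}{203146} = \frac{13524581149}{9967967928}$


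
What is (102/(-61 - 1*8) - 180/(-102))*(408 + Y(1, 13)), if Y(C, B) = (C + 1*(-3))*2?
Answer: 45248/391 ≈ 115.72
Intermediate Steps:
Y(C, B) = -6 + 2*C (Y(C, B) = (C - 3)*2 = (-3 + C)*2 = -6 + 2*C)
(102/(-61 - 1*8) - 180/(-102))*(408 + Y(1, 13)) = (102/(-61 - 1*8) - 180/(-102))*(408 + (-6 + 2*1)) = (102/(-61 - 8) - 180*(-1/102))*(408 + (-6 + 2)) = (102/(-69) + 30/17)*(408 - 4) = (102*(-1/69) + 30/17)*404 = (-34/23 + 30/17)*404 = (112/391)*404 = 45248/391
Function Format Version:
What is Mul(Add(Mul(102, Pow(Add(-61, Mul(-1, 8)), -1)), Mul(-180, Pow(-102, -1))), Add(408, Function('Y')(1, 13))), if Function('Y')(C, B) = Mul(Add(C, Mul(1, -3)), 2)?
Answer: Rational(45248, 391) ≈ 115.72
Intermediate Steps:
Function('Y')(C, B) = Add(-6, Mul(2, C)) (Function('Y')(C, B) = Mul(Add(C, -3), 2) = Mul(Add(-3, C), 2) = Add(-6, Mul(2, C)))
Mul(Add(Mul(102, Pow(Add(-61, Mul(-1, 8)), -1)), Mul(-180, Pow(-102, -1))), Add(408, Function('Y')(1, 13))) = Mul(Add(Mul(102, Pow(Add(-61, Mul(-1, 8)), -1)), Mul(-180, Pow(-102, -1))), Add(408, Add(-6, Mul(2, 1)))) = Mul(Add(Mul(102, Pow(Add(-61, -8), -1)), Mul(-180, Rational(-1, 102))), Add(408, Add(-6, 2))) = Mul(Add(Mul(102, Pow(-69, -1)), Rational(30, 17)), Add(408, -4)) = Mul(Add(Mul(102, Rational(-1, 69)), Rational(30, 17)), 404) = Mul(Add(Rational(-34, 23), Rational(30, 17)), 404) = Mul(Rational(112, 391), 404) = Rational(45248, 391)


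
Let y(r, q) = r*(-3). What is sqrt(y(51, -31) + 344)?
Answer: sqrt(191) ≈ 13.820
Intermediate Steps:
y(r, q) = -3*r
sqrt(y(51, -31) + 344) = sqrt(-3*51 + 344) = sqrt(-153 + 344) = sqrt(191)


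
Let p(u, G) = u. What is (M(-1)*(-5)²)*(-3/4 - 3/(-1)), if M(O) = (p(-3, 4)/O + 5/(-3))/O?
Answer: -75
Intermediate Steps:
M(O) = (-5/3 - 3/O)/O (M(O) = (-3/O + 5/(-3))/O = (-3/O + 5*(-⅓))/O = (-3/O - 5/3)/O = (-5/3 - 3/O)/O)
(M(-1)*(-5)²)*(-3/4 - 3/(-1)) = (((⅓)*(-9 - 5*(-1))/(-1)²)*(-5)²)*(-3/4 - 3/(-1)) = (((⅓)*1*(-9 + 5))*25)*(-3*¼ - 3*(-1)) = (((⅓)*1*(-4))*25)*(-¾ + 3) = -4/3*25*(9/4) = -100/3*9/4 = -75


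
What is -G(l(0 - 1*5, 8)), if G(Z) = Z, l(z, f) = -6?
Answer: 6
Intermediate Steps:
-G(l(0 - 1*5, 8)) = -1*(-6) = 6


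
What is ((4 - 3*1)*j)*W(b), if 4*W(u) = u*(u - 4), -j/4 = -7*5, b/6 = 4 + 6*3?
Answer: 591360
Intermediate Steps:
b = 132 (b = 6*(4 + 6*3) = 6*(4 + 18) = 6*22 = 132)
j = 140 (j = -(-28)*5 = -4*(-35) = 140)
W(u) = u*(-4 + u)/4 (W(u) = (u*(u - 4))/4 = (u*(-4 + u))/4 = u*(-4 + u)/4)
((4 - 3*1)*j)*W(b) = ((4 - 3*1)*140)*((¼)*132*(-4 + 132)) = ((4 - 3)*140)*((¼)*132*128) = (1*140)*4224 = 140*4224 = 591360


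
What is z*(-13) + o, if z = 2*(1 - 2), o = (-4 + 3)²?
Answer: 27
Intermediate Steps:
o = 1 (o = (-1)² = 1)
z = -2 (z = 2*(-1) = -2)
z*(-13) + o = -2*(-13) + 1 = 26 + 1 = 27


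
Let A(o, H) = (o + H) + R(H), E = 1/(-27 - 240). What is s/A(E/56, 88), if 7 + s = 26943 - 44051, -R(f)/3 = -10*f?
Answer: -51180696/8157811 ≈ -6.2738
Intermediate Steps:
R(f) = 30*f (R(f) = -(-30)*f = 30*f)
E = -1/267 (E = 1/(-267) = -1/267 ≈ -0.0037453)
s = -17115 (s = -7 + (26943 - 44051) = -7 - 17108 = -17115)
A(o, H) = o + 31*H (A(o, H) = (o + H) + 30*H = (H + o) + 30*H = o + 31*H)
s/A(E/56, 88) = -17115/(-1/267/56 + 31*88) = -17115/(-1/267*1/56 + 2728) = -17115/(-1/14952 + 2728) = -17115/40789055/14952 = -17115*14952/40789055 = -51180696/8157811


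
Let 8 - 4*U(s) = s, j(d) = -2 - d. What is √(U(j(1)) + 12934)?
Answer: √51747/2 ≈ 113.74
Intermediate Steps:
U(s) = 2 - s/4
√(U(j(1)) + 12934) = √((2 - (-2 - 1*1)/4) + 12934) = √((2 - (-2 - 1)/4) + 12934) = √((2 - ¼*(-3)) + 12934) = √((2 + ¾) + 12934) = √(11/4 + 12934) = √(51747/4) = √51747/2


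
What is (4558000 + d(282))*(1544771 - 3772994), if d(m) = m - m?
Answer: -10156240434000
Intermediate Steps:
d(m) = 0
(4558000 + d(282))*(1544771 - 3772994) = (4558000 + 0)*(1544771 - 3772994) = 4558000*(-2228223) = -10156240434000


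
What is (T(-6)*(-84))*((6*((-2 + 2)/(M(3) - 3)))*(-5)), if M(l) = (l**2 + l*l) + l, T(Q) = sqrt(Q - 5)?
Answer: 0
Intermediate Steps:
T(Q) = sqrt(-5 + Q)
M(l) = l + 2*l**2 (M(l) = (l**2 + l**2) + l = 2*l**2 + l = l + 2*l**2)
(T(-6)*(-84))*((6*((-2 + 2)/(M(3) - 3)))*(-5)) = (sqrt(-5 - 6)*(-84))*((6*((-2 + 2)/(3*(1 + 2*3) - 3)))*(-5)) = (sqrt(-11)*(-84))*((6*(0/(3*(1 + 6) - 3)))*(-5)) = ((I*sqrt(11))*(-84))*((6*(0/(3*7 - 3)))*(-5)) = (-84*I*sqrt(11))*((6*(0/(21 - 3)))*(-5)) = (-84*I*sqrt(11))*((6*(0/18))*(-5)) = (-84*I*sqrt(11))*((6*(0*(1/18)))*(-5)) = (-84*I*sqrt(11))*((6*0)*(-5)) = (-84*I*sqrt(11))*(0*(-5)) = -84*I*sqrt(11)*0 = 0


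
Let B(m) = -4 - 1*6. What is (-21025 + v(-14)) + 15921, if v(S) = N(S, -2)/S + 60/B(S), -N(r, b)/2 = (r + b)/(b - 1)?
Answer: -107294/21 ≈ -5109.2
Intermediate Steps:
B(m) = -10 (B(m) = -4 - 6 = -10)
N(r, b) = -2*(b + r)/(-1 + b) (N(r, b) = -2*(r + b)/(b - 1) = -2*(b + r)/(-1 + b))
v(S) = -6 + (-4/3 + 2*S/3)/S (v(S) = (2*(-1*(-2) - S)/(-1 - 2))/S + 60/(-10) = (2*(2 - S)/(-3))/S + 60*(-⅒) = (2*(-⅓)*(2 - S))/S - 6 = (-4/3 + 2*S/3)/S - 6 = -6 + (-4/3 + 2*S/3)/S)
(-21025 + v(-14)) + 15921 = (-21025 + (4/3)*(-1 - 4*(-14))/(-14)) + 15921 = (-21025 + (4/3)*(-1/14)*(-1 + 56)) + 15921 = (-21025 + (4/3)*(-1/14)*55) + 15921 = (-21025 - 110/21) + 15921 = -441635/21 + 15921 = -107294/21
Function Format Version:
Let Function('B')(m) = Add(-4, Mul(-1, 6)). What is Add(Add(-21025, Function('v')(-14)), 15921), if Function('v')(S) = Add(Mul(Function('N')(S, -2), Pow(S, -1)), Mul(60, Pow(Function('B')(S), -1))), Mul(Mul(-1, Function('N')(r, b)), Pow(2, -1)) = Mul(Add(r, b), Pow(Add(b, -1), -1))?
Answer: Rational(-107294, 21) ≈ -5109.2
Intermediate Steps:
Function('B')(m) = -10 (Function('B')(m) = Add(-4, -6) = -10)
Function('N')(r, b) = Mul(-2, Pow(Add(-1, b), -1), Add(b, r)) (Function('N')(r, b) = Mul(-2, Mul(Add(r, b), Pow(Add(b, -1), -1))) = Mul(-2, Mul(Add(b, r), Pow(Add(-1, b), -1))) = Mul(-2, Mul(Pow(Add(-1, b), -1), Add(b, r))) = Mul(-2, Pow(Add(-1, b), -1), Add(b, r)))
Function('v')(S) = Add(-6, Mul(Pow(S, -1), Add(Rational(-4, 3), Mul(Rational(2, 3), S)))) (Function('v')(S) = Add(Mul(Mul(2, Pow(Add(-1, -2), -1), Add(Mul(-1, -2), Mul(-1, S))), Pow(S, -1)), Mul(60, Pow(-10, -1))) = Add(Mul(Mul(2, Pow(-3, -1), Add(2, Mul(-1, S))), Pow(S, -1)), Mul(60, Rational(-1, 10))) = Add(Mul(Mul(2, Rational(-1, 3), Add(2, Mul(-1, S))), Pow(S, -1)), -6) = Add(Mul(Add(Rational(-4, 3), Mul(Rational(2, 3), S)), Pow(S, -1)), -6) = Add(Mul(Pow(S, -1), Add(Rational(-4, 3), Mul(Rational(2, 3), S))), -6) = Add(-6, Mul(Pow(S, -1), Add(Rational(-4, 3), Mul(Rational(2, 3), S)))))
Add(Add(-21025, Function('v')(-14)), 15921) = Add(Add(-21025, Mul(Rational(4, 3), Pow(-14, -1), Add(-1, Mul(-4, -14)))), 15921) = Add(Add(-21025, Mul(Rational(4, 3), Rational(-1, 14), Add(-1, 56))), 15921) = Add(Add(-21025, Mul(Rational(4, 3), Rational(-1, 14), 55)), 15921) = Add(Add(-21025, Rational(-110, 21)), 15921) = Add(Rational(-441635, 21), 15921) = Rational(-107294, 21)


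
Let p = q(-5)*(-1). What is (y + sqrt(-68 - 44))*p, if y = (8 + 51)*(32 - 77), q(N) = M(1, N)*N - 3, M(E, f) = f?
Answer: 58410 - 88*I*sqrt(7) ≈ 58410.0 - 232.83*I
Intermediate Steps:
q(N) = -3 + N**2 (q(N) = N*N - 3 = N**2 - 3 = -3 + N**2)
p = -22 (p = (-3 + (-5)**2)*(-1) = (-3 + 25)*(-1) = 22*(-1) = -22)
y = -2655 (y = 59*(-45) = -2655)
(y + sqrt(-68 - 44))*p = (-2655 + sqrt(-68 - 44))*(-22) = (-2655 + sqrt(-112))*(-22) = (-2655 + 4*I*sqrt(7))*(-22) = 58410 - 88*I*sqrt(7)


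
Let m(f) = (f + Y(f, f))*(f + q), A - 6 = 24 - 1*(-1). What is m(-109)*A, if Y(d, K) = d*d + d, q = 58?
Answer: -18439203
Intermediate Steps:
Y(d, K) = d + d**2 (Y(d, K) = d**2 + d = d + d**2)
A = 31 (A = 6 + (24 - 1*(-1)) = 6 + (24 + 1) = 6 + 25 = 31)
m(f) = (58 + f)*(f + f*(1 + f)) (m(f) = (f + f*(1 + f))*(f + 58) = (f + f*(1 + f))*(58 + f) = (58 + f)*(f + f*(1 + f)))
m(-109)*A = -109*(116 + (-109)**2 + 60*(-109))*31 = -109*(116 + 11881 - 6540)*31 = -109*5457*31 = -594813*31 = -18439203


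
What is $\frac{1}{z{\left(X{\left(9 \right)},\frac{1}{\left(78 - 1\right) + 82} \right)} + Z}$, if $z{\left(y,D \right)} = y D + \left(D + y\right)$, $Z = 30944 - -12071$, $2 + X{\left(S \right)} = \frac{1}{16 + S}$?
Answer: $\frac{265}{11398454} \approx 2.3249 \cdot 10^{-5}$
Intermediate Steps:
$X{\left(S \right)} = -2 + \frac{1}{16 + S}$
$Z = 43015$ ($Z = 30944 + 12071 = 43015$)
$z{\left(y,D \right)} = D + y + D y$ ($z{\left(y,D \right)} = D y + \left(D + y\right) = D + y + D y$)
$\frac{1}{z{\left(X{\left(9 \right)},\frac{1}{\left(78 - 1\right) + 82} \right)} + Z} = \frac{1}{\left(\frac{1}{\left(78 - 1\right) + 82} + \frac{-31 - 18}{16 + 9} + \frac{\frac{1}{16 + 9} \left(-31 - 18\right)}{\left(78 - 1\right) + 82}\right) + 43015} = \frac{1}{\left(\frac{1}{\left(78 - 1\right) + 82} + \frac{-31 - 18}{25} + \frac{\frac{1}{25} \left(-31 - 18\right)}{\left(78 - 1\right) + 82}\right) + 43015} = \frac{1}{\left(\frac{1}{77 + 82} + \frac{1}{25} \left(-49\right) + \frac{\frac{1}{25} \left(-49\right)}{77 + 82}\right) + 43015} = \frac{1}{\left(\frac{1}{159} - \frac{49}{25} + \frac{1}{159} \left(- \frac{49}{25}\right)\right) + 43015} = \frac{1}{\left(\frac{1}{159} - \frac{49}{25} - \frac{49}{3975}\right) + 43015} = \frac{1}{- \frac{521}{265} + 43015} = \frac{1}{\frac{11398454}{265}} = \frac{265}{11398454}$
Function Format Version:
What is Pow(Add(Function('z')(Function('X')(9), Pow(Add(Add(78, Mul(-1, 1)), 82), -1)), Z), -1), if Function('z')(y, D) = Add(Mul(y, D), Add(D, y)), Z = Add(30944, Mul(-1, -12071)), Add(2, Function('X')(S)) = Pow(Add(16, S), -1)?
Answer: Rational(265, 11398454) ≈ 2.3249e-5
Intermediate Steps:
Function('X')(S) = Add(-2, Pow(Add(16, S), -1))
Z = 43015 (Z = Add(30944, 12071) = 43015)
Function('z')(y, D) = Add(D, y, Mul(D, y)) (Function('z')(y, D) = Add(Mul(D, y), Add(D, y)) = Add(D, y, Mul(D, y)))
Pow(Add(Function('z')(Function('X')(9), Pow(Add(Add(78, Mul(-1, 1)), 82), -1)), Z), -1) = Pow(Add(Add(Pow(Add(Add(78, Mul(-1, 1)), 82), -1), Mul(Pow(Add(16, 9), -1), Add(-31, Mul(-2, 9))), Mul(Pow(Add(Add(78, Mul(-1, 1)), 82), -1), Mul(Pow(Add(16, 9), -1), Add(-31, Mul(-2, 9))))), 43015), -1) = Pow(Add(Add(Pow(Add(Add(78, -1), 82), -1), Mul(Pow(25, -1), Add(-31, -18)), Mul(Pow(Add(Add(78, -1), 82), -1), Mul(Pow(25, -1), Add(-31, -18)))), 43015), -1) = Pow(Add(Add(Pow(Add(77, 82), -1), Mul(Rational(1, 25), -49), Mul(Pow(Add(77, 82), -1), Mul(Rational(1, 25), -49))), 43015), -1) = Pow(Add(Add(Pow(159, -1), Rational(-49, 25), Mul(Pow(159, -1), Rational(-49, 25))), 43015), -1) = Pow(Add(Add(Rational(1, 159), Rational(-49, 25), Mul(Rational(1, 159), Rational(-49, 25))), 43015), -1) = Pow(Add(Add(Rational(1, 159), Rational(-49, 25), Rational(-49, 3975)), 43015), -1) = Pow(Add(Rational(-521, 265), 43015), -1) = Pow(Rational(11398454, 265), -1) = Rational(265, 11398454)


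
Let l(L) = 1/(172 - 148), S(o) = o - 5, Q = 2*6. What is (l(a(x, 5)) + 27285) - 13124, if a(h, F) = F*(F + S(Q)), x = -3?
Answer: 339865/24 ≈ 14161.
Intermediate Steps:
Q = 12
S(o) = -5 + o
a(h, F) = F*(7 + F) (a(h, F) = F*(F + (-5 + 12)) = F*(F + 7) = F*(7 + F))
l(L) = 1/24
(l(a(x, 5)) + 27285) - 13124 = (1/24 + 27285) - 13124 = 654841/24 - 13124 = 339865/24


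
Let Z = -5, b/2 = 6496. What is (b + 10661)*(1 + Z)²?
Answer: 378448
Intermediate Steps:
b = 12992 (b = 2*6496 = 12992)
(b + 10661)*(1 + Z)² = (12992 + 10661)*(1 - 5)² = 23653*(-4)² = 23653*16 = 378448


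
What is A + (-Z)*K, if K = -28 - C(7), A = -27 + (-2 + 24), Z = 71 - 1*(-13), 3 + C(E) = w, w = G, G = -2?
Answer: 1927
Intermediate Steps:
w = -2
C(E) = -5 (C(E) = -3 - 2 = -5)
Z = 84 (Z = 71 + 13 = 84)
A = -5 (A = -27 + 22 = -5)
K = -23 (K = -28 - 1*(-5) = -28 + 5 = -23)
A + (-Z)*K = -5 - 1*84*(-23) = -5 - 84*(-23) = -5 + 1932 = 1927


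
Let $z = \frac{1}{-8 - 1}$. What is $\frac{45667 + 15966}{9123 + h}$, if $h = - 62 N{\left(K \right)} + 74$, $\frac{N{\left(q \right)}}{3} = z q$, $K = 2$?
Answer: $\frac{184899}{27715} \approx 6.6714$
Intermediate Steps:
$z = - \frac{1}{9}$ ($z = \frac{1}{-9} = - \frac{1}{9} \approx -0.11111$)
$N{\left(q \right)} = - \frac{q}{3}$ ($N{\left(q \right)} = 3 \left(- \frac{q}{9}\right) = - \frac{q}{3}$)
$h = \frac{346}{3}$ ($h = - 62 \left(\left(- \frac{1}{3}\right) 2\right) + 74 = \left(-62\right) \left(- \frac{2}{3}\right) + 74 = \frac{124}{3} + 74 = \frac{346}{3} \approx 115.33$)
$\frac{45667 + 15966}{9123 + h} = \frac{45667 + 15966}{9123 + \frac{346}{3}} = \frac{61633}{\frac{27715}{3}} = 61633 \cdot \frac{3}{27715} = \frac{184899}{27715}$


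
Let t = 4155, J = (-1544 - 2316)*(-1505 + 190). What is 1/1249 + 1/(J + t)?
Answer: 5081304/6344988695 ≈ 0.00080084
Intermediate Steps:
J = 5075900 (J = -3860*(-1315) = 5075900)
1/1249 + 1/(J + t) = 1/1249 + 1/(5075900 + 4155) = 1/1249 + 1/5080055 = 5081304/6344988695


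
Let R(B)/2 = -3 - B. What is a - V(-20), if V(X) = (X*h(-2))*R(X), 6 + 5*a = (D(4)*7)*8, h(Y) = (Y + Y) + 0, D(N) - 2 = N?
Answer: -2654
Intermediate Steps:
D(N) = 2 + N
R(B) = -6 - 2*B (R(B) = 2*(-3 - B) = -6 - 2*B)
h(Y) = 2*Y (h(Y) = 2*Y + 0 = 2*Y)
a = 66 (a = -6/5 + (((2 + 4)*7)*8)/5 = -6/5 + ((6*7)*8)/5 = -6/5 + (42*8)/5 = -6/5 + (⅕)*336 = -6/5 + 336/5 = 66)
V(X) = -4*X*(-6 - 2*X) (V(X) = (X*(2*(-2)))*(-6 - 2*X) = (X*(-4))*(-6 - 2*X) = (-4*X)*(-6 - 2*X) = -4*X*(-6 - 2*X))
a - V(-20) = 66 - 8*(-20)*(3 - 20) = 66 - 8*(-20)*(-17) = 66 - 1*2720 = 66 - 2720 = -2654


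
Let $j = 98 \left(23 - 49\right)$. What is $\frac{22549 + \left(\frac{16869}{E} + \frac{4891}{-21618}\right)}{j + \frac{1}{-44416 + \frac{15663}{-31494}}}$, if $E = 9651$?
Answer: $- \frac{731263744320487460929}{82626028146399319020} \approx -8.8503$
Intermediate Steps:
$j = -2548$ ($j = 98 \left(-26\right) = -2548$)
$\frac{22549 + \left(\frac{16869}{E} + \frac{4891}{-21618}\right)}{j + \frac{1}{-44416 + \frac{15663}{-31494}}} = \frac{22549 + \left(\frac{16869}{9651} + \frac{4891}{-21618}\right)}{-2548 + \frac{1}{-44416 + \frac{15663}{-31494}}} = \frac{22549 + \left(16869 \cdot \frac{1}{9651} + 4891 \left(- \frac{1}{21618}\right)\right)}{-2548 + \frac{1}{-44416 + 15663 \left(- \frac{1}{31494}\right)}} = \frac{22549 + \left(\frac{5623}{3217} - \frac{4891}{21618}\right)}{-2548 + \frac{1}{-44416 - \frac{5221}{10498}}} = \frac{22549 + \frac{105823667}{69545106}}{-2548 + \frac{1}{- \frac{466284389}{10498}}} = \frac{1568278418861}{69545106 \left(-2548 - \frac{10498}{466284389}\right)} = \frac{1568278418861}{69545106 \left(- \frac{1188092633670}{466284389}\right)} = \frac{1568278418861}{69545106} \left(- \frac{466284389}{1188092633670}\right) = - \frac{731263744320487460929}{82626028146399319020}$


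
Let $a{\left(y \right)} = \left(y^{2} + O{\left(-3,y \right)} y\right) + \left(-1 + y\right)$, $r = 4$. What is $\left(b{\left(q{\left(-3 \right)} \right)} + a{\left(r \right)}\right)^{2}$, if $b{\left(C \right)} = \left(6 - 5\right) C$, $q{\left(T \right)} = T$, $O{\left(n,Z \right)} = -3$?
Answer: $16$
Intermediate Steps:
$a{\left(y \right)} = -1 + y^{2} - 2 y$ ($a{\left(y \right)} = \left(y^{2} - 3 y\right) + \left(-1 + y\right) = -1 + y^{2} - 2 y$)
$b{\left(C \right)} = C$ ($b{\left(C \right)} = 1 C = C$)
$\left(b{\left(q{\left(-3 \right)} \right)} + a{\left(r \right)}\right)^{2} = \left(-3 - \left(9 - 16\right)\right)^{2} = \left(-3 - -7\right)^{2} = \left(-3 + 7\right)^{2} = 4^{2} = 16$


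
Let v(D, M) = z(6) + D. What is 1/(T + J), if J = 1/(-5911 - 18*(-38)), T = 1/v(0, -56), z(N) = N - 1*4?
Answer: 10454/5225 ≈ 2.0008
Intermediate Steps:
z(N) = -4 + N (z(N) = N - 4 = -4 + N)
v(D, M) = 2 + D (v(D, M) = (-4 + 6) + D = 2 + D)
T = ½ (T = 1/(2 + 0) = 1/2 = ½ ≈ 0.50000)
J = -1/5227 (J = 1/(-5911 + 684) = 1/(-5227) = -1/5227 ≈ -0.00019131)
1/(T + J) = 1/(½ - 1/5227) = 1/(5225/10454) = 10454/5225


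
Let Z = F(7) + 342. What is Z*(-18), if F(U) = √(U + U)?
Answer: -6156 - 18*√14 ≈ -6223.4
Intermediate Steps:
F(U) = √2*√U (F(U) = √(2*U) = √2*√U)
Z = 342 + √14 (Z = √2*√7 + 342 = √14 + 342 = 342 + √14 ≈ 345.74)
Z*(-18) = (342 + √14)*(-18) = -6156 - 18*√14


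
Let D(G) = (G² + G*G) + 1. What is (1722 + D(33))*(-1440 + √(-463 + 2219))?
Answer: -5617440 + 7802*√439 ≈ -5.4540e+6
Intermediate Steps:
D(G) = 1 + 2*G² (D(G) = (G² + G²) + 1 = 2*G² + 1 = 1 + 2*G²)
(1722 + D(33))*(-1440 + √(-463 + 2219)) = (1722 + (1 + 2*33²))*(-1440 + √(-463 + 2219)) = (1722 + (1 + 2*1089))*(-1440 + √1756) = (1722 + (1 + 2178))*(-1440 + 2*√439) = (1722 + 2179)*(-1440 + 2*√439) = 3901*(-1440 + 2*√439) = -5617440 + 7802*√439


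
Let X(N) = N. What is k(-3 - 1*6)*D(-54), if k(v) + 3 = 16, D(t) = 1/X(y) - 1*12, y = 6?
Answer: -923/6 ≈ -153.83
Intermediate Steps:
D(t) = -71/6 (D(t) = 1/6 - 1*12 = 1/6 - 12 = -71/6)
k(v) = 13 (k(v) = -3 + 16 = 13)
k(-3 - 1*6)*D(-54) = 13*(-71/6) = -923/6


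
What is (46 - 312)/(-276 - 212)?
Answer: 133/244 ≈ 0.54508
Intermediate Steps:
(46 - 312)/(-276 - 212) = -266/(-488) = -266*(-1/488) = 133/244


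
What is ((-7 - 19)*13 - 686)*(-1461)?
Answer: 1496064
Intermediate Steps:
((-7 - 19)*13 - 686)*(-1461) = (-26*13 - 686)*(-1461) = (-338 - 686)*(-1461) = -1024*(-1461) = 1496064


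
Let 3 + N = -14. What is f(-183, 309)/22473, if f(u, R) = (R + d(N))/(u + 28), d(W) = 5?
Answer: -314/3483315 ≈ -9.0144e-5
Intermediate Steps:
N = -17 (N = -3 - 14 = -17)
f(u, R) = (5 + R)/(28 + u) (f(u, R) = (R + 5)/(u + 28) = (5 + R)/(28 + u))
f(-183, 309)/22473 = ((5 + 309)/(28 - 183))/22473 = (314/(-155))*(1/22473) = -1/155*314*(1/22473) = -314/155*1/22473 = -314/3483315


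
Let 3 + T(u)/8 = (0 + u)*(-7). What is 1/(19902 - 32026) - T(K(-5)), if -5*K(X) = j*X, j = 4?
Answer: 3006751/12124 ≈ 248.00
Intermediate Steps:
K(X) = -4*X/5
T(u) = -24 - 56*u (T(u) = -24 + 8*((0 + u)*(-7)) = -24 + 8*(u*(-7)) = -24 + 8*(-7*u) = -24 - 56*u)
1/(19902 - 32026) - T(K(-5)) = 1/(19902 - 32026) - (-24 - (-224)*(-5)/5) = 1/(-12124) - (-24 - 56*4) = -1/12124 - (-24 - 224) = -1/12124 - 1*(-248) = -1/12124 + 248 = 3006751/12124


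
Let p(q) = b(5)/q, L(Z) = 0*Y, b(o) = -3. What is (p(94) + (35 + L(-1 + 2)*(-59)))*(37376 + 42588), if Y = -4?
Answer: 131420834/47 ≈ 2.7962e+6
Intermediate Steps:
L(Z) = 0 (L(Z) = 0*(-4) = 0)
p(q) = -3/q
(p(94) + (35 + L(-1 + 2)*(-59)))*(37376 + 42588) = (-3/94 + (35 + 0*(-59)))*(37376 + 42588) = (-3*1/94 + (35 + 0))*79964 = (-3/94 + 35)*79964 = (3287/94)*79964 = 131420834/47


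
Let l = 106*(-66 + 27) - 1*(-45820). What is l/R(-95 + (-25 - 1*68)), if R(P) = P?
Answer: -20843/94 ≈ -221.73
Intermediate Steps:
l = 41686 (l = 106*(-39) + 45820 = -4134 + 45820 = 41686)
l/R(-95 + (-25 - 1*68)) = 41686/(-95 + (-25 - 1*68)) = 41686/(-95 + (-25 - 68)) = 41686/(-95 - 93) = 41686/(-188) = 41686*(-1/188) = -20843/94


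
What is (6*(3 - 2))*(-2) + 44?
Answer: 32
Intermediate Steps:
(6*(3 - 2))*(-2) + 44 = (6*1)*(-2) + 44 = 6*(-2) + 44 = -12 + 44 = 32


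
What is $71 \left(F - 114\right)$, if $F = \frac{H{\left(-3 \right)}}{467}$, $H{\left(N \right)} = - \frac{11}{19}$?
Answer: $- \frac{71818843}{8873} \approx -8094.1$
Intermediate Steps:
$H{\left(N \right)} = - \frac{11}{19}$ ($H{\left(N \right)} = \left(-11\right) \frac{1}{19} = - \frac{11}{19}$)
$F = - \frac{11}{8873}$ ($F = - \frac{11}{19 \cdot 467} = \left(- \frac{11}{19}\right) \frac{1}{467} = - \frac{11}{8873} \approx -0.0012397$)
$71 \left(F - 114\right) = 71 \left(- \frac{11}{8873} - 114\right) = 71 \left(- \frac{1011533}{8873}\right) = - \frac{71818843}{8873}$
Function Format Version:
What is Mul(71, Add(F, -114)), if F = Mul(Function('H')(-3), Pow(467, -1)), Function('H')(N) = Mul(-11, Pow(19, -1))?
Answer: Rational(-71818843, 8873) ≈ -8094.1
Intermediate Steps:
Function('H')(N) = Rational(-11, 19) (Function('H')(N) = Mul(-11, Rational(1, 19)) = Rational(-11, 19))
F = Rational(-11, 8873) (F = Mul(Rational(-11, 19), Pow(467, -1)) = Mul(Rational(-11, 19), Rational(1, 467)) = Rational(-11, 8873) ≈ -0.0012397)
Mul(71, Add(F, -114)) = Mul(71, Add(Rational(-11, 8873), -114)) = Mul(71, Rational(-1011533, 8873)) = Rational(-71818843, 8873)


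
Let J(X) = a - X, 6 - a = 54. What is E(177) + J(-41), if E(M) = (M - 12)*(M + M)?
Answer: 58403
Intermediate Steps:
a = -48 (a = 6 - 1*54 = 6 - 54 = -48)
J(X) = -48 - X
E(M) = 2*M*(-12 + M) (E(M) = (-12 + M)*(2*M) = 2*M*(-12 + M))
E(177) + J(-41) = 2*177*(-12 + 177) + (-48 - 1*(-41)) = 2*177*165 + (-48 + 41) = 58410 - 7 = 58403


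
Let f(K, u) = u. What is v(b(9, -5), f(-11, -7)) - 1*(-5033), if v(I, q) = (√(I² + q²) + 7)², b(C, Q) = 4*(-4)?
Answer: 5387 + 14*√305 ≈ 5631.5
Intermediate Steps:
b(C, Q) = -16
v(I, q) = (7 + √(I² + q²))²
v(b(9, -5), f(-11, -7)) - 1*(-5033) = (7 + √((-16)² + (-7)²))² - 1*(-5033) = (7 + √(256 + 49))² + 5033 = (7 + √305)² + 5033 = 5033 + (7 + √305)²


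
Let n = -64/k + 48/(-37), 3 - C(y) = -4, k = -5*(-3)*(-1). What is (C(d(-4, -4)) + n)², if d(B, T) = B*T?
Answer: 30614089/308025 ≈ 99.388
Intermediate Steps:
k = -15 (k = 15*(-1) = -15)
C(y) = 7 (C(y) = 3 - 1*(-4) = 3 + 4 = 7)
n = 1648/555 (n = -64/(-15) + 48/(-37) = -64*(-1/15) + 48*(-1/37) = 64/15 - 48/37 = 1648/555 ≈ 2.9694)
(C(d(-4, -4)) + n)² = (7 + 1648/555)² = (5533/555)² = 30614089/308025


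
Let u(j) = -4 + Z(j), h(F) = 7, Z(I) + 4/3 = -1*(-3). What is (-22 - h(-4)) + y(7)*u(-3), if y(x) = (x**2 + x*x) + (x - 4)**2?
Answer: -836/3 ≈ -278.67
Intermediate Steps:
Z(I) = 5/3 (Z(I) = -4/3 - 1*(-3) = -4/3 + 3 = 5/3)
y(x) = (-4 + x)**2 + 2*x**2 (y(x) = (x**2 + x**2) + (-4 + x)**2 = 2*x**2 + (-4 + x)**2 = (-4 + x)**2 + 2*x**2)
u(j) = -7/3 (u(j) = -4 + 5/3 = -7/3)
(-22 - h(-4)) + y(7)*u(-3) = (-22 - 1*7) + ((-4 + 7)**2 + 2*7**2)*(-7/3) = (-22 - 7) + (3**2 + 2*49)*(-7/3) = -29 + (9 + 98)*(-7/3) = -29 + 107*(-7/3) = -29 - 749/3 = -836/3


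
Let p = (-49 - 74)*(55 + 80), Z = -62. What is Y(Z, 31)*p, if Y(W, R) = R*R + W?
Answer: -14927895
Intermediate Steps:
p = -16605 (p = -123*135 = -16605)
Y(W, R) = W + R² (Y(W, R) = R² + W = W + R²)
Y(Z, 31)*p = (-62 + 31²)*(-16605) = (-62 + 961)*(-16605) = 899*(-16605) = -14927895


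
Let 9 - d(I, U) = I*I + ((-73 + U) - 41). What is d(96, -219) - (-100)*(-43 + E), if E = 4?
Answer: -12774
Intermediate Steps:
d(I, U) = 123 - U - I**2 (d(I, U) = 9 - (I*I + ((-73 + U) - 41)) = 9 - (I**2 + (-114 + U)) = 9 - (-114 + U + I**2) = 9 + (114 - U - I**2) = 123 - U - I**2)
d(96, -219) - (-100)*(-43 + E) = (123 - 1*(-219) - 1*96**2) - (-100)*(-43 + 4) = (123 + 219 - 1*9216) - (-100)*(-39) = (123 + 219 - 9216) - 1*3900 = -8874 - 3900 = -12774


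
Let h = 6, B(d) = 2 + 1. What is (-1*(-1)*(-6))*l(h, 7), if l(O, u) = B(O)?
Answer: -18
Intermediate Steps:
B(d) = 3
l(O, u) = 3
(-1*(-1)*(-6))*l(h, 7) = (-1*(-1)*(-6))*3 = (1*(-6))*3 = -6*3 = -18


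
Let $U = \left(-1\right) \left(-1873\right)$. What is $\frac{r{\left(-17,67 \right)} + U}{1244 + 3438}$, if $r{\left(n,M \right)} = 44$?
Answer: $\frac{1917}{4682} \approx 0.40944$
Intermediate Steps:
$U = 1873$
$\frac{r{\left(-17,67 \right)} + U}{1244 + 3438} = \frac{44 + 1873}{1244 + 3438} = \frac{1917}{4682}$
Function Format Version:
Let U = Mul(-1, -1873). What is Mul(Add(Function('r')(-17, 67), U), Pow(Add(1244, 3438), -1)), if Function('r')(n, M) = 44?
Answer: Rational(1917, 4682) ≈ 0.40944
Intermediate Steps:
U = 1873
Mul(Add(Function('r')(-17, 67), U), Pow(Add(1244, 3438), -1)) = Mul(Add(44, 1873), Pow(Add(1244, 3438), -1)) = Mul(1917, Pow(4682, -1)) = Mul(1917, Rational(1, 4682)) = Rational(1917, 4682)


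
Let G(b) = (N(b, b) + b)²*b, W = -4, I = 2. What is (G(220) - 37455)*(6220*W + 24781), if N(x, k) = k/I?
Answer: -2368133955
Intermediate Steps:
N(x, k) = k/2
G(b) = 9*b³/4 (G(b) = (b/2 + b)²*b = (3*b/2)²*b = (9*b²/4)*b = 9*b³/4)
(G(220) - 37455)*(6220*W + 24781) = ((9/4)*220³ - 37455)*(6220*(-4) + 24781) = ((9/4)*10648000 - 37455)*(-24880 + 24781) = (23958000 - 37455)*(-99) = 23920545*(-99) = -2368133955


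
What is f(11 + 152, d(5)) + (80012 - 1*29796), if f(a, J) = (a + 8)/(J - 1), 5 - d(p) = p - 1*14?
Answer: 652979/13 ≈ 50229.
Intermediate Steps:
d(p) = 19 - p (d(p) = 5 - (p - 1*14) = 5 - (p - 14) = 5 - (-14 + p) = 5 + (14 - p) = 19 - p)
f(a, J) = (8 + a)/(-1 + J)
f(11 + 152, d(5)) + (80012 - 1*29796) = (8 + (11 + 152))/(-1 + (19 - 1*5)) + (80012 - 1*29796) = (8 + 163)/(-1 + (19 - 5)) + (80012 - 29796) = 171/(-1 + 14) + 50216 = 171/13 + 50216 = 652979/13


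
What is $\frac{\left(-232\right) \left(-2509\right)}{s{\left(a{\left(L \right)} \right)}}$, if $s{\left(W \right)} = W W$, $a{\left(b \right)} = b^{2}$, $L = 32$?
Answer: $\frac{72761}{131072} \approx 0.55512$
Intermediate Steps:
$s{\left(W \right)} = W^{2}$
$\frac{\left(-232\right) \left(-2509\right)}{s{\left(a{\left(L \right)} \right)}} = \frac{\left(-232\right) \left(-2509\right)}{\left(32^{2}\right)^{2}} = \frac{582088}{1024^{2}} = \frac{582088}{1048576} = 582088 \cdot \frac{1}{1048576} = \frac{72761}{131072}$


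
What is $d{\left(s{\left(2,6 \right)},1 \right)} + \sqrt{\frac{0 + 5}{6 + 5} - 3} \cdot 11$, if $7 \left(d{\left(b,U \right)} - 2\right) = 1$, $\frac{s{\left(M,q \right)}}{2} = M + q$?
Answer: $\frac{15}{7} + 2 i \sqrt{77} \approx 2.1429 + 17.55 i$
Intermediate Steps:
$s{\left(M,q \right)} = 2 M + 2 q$ ($s{\left(M,q \right)} = 2 \left(M + q\right) = 2 M + 2 q$)
$d{\left(b,U \right)} = \frac{15}{7}$ ($d{\left(b,U \right)} = 2 + \frac{1}{7} \cdot 1 = 2 + \frac{1}{7} = \frac{15}{7}$)
$d{\left(s{\left(2,6 \right)},1 \right)} + \sqrt{\frac{0 + 5}{6 + 5} - 3} \cdot 11 = \frac{15}{7} + \sqrt{\frac{0 + 5}{6 + 5} - 3} \cdot 11 = \frac{15}{7} + \sqrt{\frac{5}{11} - 3} \cdot 11 = \frac{15}{7} + \sqrt{- \frac{28}{11}} \cdot 11 = \frac{15}{7} + \frac{2 i \sqrt{77}}{11} \cdot 11 = \frac{15}{7} + 2 i \sqrt{77}$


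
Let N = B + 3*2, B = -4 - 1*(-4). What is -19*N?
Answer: -114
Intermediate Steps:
B = 0 (B = -4 + 4 = 0)
N = 6 (N = 0 + 3*2 = 0 + 6 = 6)
-19*N = -19*6 = -114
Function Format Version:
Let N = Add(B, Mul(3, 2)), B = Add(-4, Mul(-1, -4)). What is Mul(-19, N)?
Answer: -114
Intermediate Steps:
B = 0 (B = Add(-4, 4) = 0)
N = 6 (N = Add(0, Mul(3, 2)) = Add(0, 6) = 6)
Mul(-19, N) = Mul(-19, 6) = -114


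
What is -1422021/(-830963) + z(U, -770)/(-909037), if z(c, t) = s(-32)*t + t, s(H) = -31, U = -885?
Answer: 1273474458477/755376112631 ≈ 1.6859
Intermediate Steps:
z(c, t) = -30*t (z(c, t) = -31*t + t = -30*t)
-1422021/(-830963) + z(U, -770)/(-909037) = -1422021/(-830963) - 30*(-770)/(-909037) = -1422021*(-1/830963) + 23100*(-1/909037) = 1422021/830963 - 23100/909037 = 1273474458477/755376112631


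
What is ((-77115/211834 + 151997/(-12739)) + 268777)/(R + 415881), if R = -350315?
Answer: 725275886801819/176933347372516 ≈ 4.0991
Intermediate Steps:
((-77115/211834 + 151997/(-12739)) + 268777)/(R + 415881) = ((-77115/211834 + 151997/(-12739)) + 268777)/(-350315 + 415881) = ((-77115*1/211834 + 151997*(-1/12739)) + 268777)/65566 = ((-77115/211834 - 151997/12739) + 268777)*(1/65566) = (-33180500483/2698553326 + 268777)*(1/65566) = (725275886801819/2698553326)*(1/65566) = 725275886801819/176933347372516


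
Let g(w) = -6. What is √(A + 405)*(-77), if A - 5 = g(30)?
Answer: -154*√101 ≈ -1547.7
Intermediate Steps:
A = -1 (A = 5 - 6 = -1)
√(A + 405)*(-77) = √(-1 + 405)*(-77) = √404*(-77) = (2*√101)*(-77) = -154*√101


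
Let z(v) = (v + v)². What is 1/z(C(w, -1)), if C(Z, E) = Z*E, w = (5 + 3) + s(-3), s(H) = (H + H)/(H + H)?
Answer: 1/324 ≈ 0.0030864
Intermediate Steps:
s(H) = 1 (s(H) = (2*H)/((2*H)) = (2*H)*(1/(2*H)) = 1)
w = 9 (w = (5 + 3) + 1 = 8 + 1 = 9)
C(Z, E) = E*Z
z(v) = 4*v² (z(v) = (2*v)² = 4*v²)
1/z(C(w, -1)) = 1/(4*(-1*9)²) = 1/(4*(-9)²) = 1/(4*81) = 1/324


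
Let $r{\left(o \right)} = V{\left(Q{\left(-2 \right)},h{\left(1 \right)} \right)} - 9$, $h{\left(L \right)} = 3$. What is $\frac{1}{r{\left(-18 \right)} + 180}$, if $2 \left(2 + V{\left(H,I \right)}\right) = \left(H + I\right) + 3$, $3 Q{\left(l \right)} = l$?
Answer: $\frac{3}{515} \approx 0.0058252$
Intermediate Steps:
$Q{\left(l \right)} = \frac{l}{3}$
$V{\left(H,I \right)} = - \frac{1}{2} + \frac{H}{2} + \frac{I}{2}$ ($V{\left(H,I \right)} = -2 + \frac{\left(H + I\right) + 3}{2} = -2 + \frac{3 + H + I}{2} = -2 + \left(\frac{3}{2} + \frac{H}{2} + \frac{I}{2}\right) = - \frac{1}{2} + \frac{H}{2} + \frac{I}{2}$)
$r{\left(o \right)} = - \frac{25}{3}$ ($r{\left(o \right)} = \left(- \frac{1}{2} + \frac{\frac{1}{3} \left(-2\right)}{2} + \frac{1}{2} \cdot 3\right) - 9 = \left(- \frac{1}{2} + \frac{1}{2} \left(- \frac{2}{3}\right) + \frac{3}{2}\right) - 9 = \left(- \frac{1}{2} - \frac{1}{3} + \frac{3}{2}\right) - 9 = \frac{2}{3} - 9 = - \frac{25}{3}$)
$\frac{1}{r{\left(-18 \right)} + 180} = \frac{1}{- \frac{25}{3} + 180} = \frac{1}{\frac{515}{3}} = \frac{3}{515}$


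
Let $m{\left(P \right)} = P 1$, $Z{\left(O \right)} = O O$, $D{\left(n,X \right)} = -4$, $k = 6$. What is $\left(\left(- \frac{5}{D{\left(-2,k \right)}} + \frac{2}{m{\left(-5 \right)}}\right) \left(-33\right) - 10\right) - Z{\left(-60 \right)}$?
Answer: $- \frac{72761}{20} \approx -3638.1$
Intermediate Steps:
$Z{\left(O \right)} = O^{2}$
$m{\left(P \right)} = P$
$\left(\left(- \frac{5}{D{\left(-2,k \right)}} + \frac{2}{m{\left(-5 \right)}}\right) \left(-33\right) - 10\right) - Z{\left(-60 \right)} = \left(\left(- \frac{5}{-4} + \frac{2}{-5}\right) \left(-33\right) - 10\right) - \left(-60\right)^{2} = \left(\left(\left(-5\right) \left(- \frac{1}{4}\right) + 2 \left(- \frac{1}{5}\right)\right) \left(-33\right) - 10\right) - 3600 = \left(\left(\frac{5}{4} - \frac{2}{5}\right) \left(-33\right) - 10\right) - 3600 = \left(\frac{17}{20} \left(-33\right) - 10\right) - 3600 = \left(- \frac{561}{20} - 10\right) - 3600 = - \frac{761}{20} - 3600 = - \frac{72761}{20}$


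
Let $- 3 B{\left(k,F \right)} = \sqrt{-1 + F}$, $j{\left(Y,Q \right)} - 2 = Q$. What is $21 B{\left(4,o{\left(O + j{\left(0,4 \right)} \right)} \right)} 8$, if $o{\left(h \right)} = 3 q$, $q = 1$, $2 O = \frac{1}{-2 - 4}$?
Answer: $- 56 \sqrt{2} \approx -79.196$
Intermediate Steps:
$O = - \frac{1}{12}$ ($O = \frac{1}{2 \left(-2 - 4\right)} = \frac{1}{2 \left(-6\right)} = \frac{1}{2} \left(- \frac{1}{6}\right) = - \frac{1}{12} \approx -0.083333$)
$j{\left(Y,Q \right)} = 2 + Q$
$o{\left(h \right)} = 3$ ($o{\left(h \right)} = 3 \cdot 1 = 3$)
$B{\left(k,F \right)} = - \frac{\sqrt{-1 + F}}{3}$
$21 B{\left(4,o{\left(O + j{\left(0,4 \right)} \right)} \right)} 8 = 21 \left(- \frac{\sqrt{-1 + 3}}{3}\right) 8 = 21 \left(- \frac{\sqrt{2}}{3}\right) 8 = - 7 \sqrt{2} \cdot 8 = - 56 \sqrt{2}$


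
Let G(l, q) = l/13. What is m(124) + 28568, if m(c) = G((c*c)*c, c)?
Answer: 2278008/13 ≈ 1.7523e+5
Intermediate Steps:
G(l, q) = l/13 (G(l, q) = l*(1/13) = l/13)
m(c) = c³/13 (m(c) = ((c*c)*c)/13 = (c²*c)/13 = c³/13)
m(124) + 28568 = (1/13)*124³ + 28568 = (1/13)*1906624 + 28568 = 1906624/13 + 28568 = 2278008/13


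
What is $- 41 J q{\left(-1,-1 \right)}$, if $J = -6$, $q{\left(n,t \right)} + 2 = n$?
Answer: $-738$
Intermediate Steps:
$q{\left(n,t \right)} = -2 + n$
$- 41 J q{\left(-1,-1 \right)} = \left(-41\right) \left(-6\right) \left(-2 - 1\right) = 246 \left(-3\right) = -738$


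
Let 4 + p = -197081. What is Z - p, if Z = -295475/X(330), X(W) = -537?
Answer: 106130120/537 ≈ 1.9764e+5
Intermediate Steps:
Z = 295475/537 (Z = -295475/(-537) = -295475*(-1/537) = 295475/537 ≈ 550.23)
p = -197085 (p = -4 - 197081 = -197085)
Z - p = 295475/537 - 1*(-197085) = 295475/537 + 197085 = 106130120/537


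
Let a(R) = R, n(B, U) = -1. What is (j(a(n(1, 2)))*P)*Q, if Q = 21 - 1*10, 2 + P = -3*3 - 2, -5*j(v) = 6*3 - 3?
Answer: 429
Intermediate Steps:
j(v) = -3 (j(v) = -(6*3 - 3)/5 = -(18 - 3)/5 = -⅕*15 = -3)
P = -13 (P = -2 + (-3*3 - 2) = -2 + (-9 - 2) = -2 - 11 = -13)
Q = 11 (Q = 21 - 10 = 11)
(j(a(n(1, 2)))*P)*Q = -3*(-13)*11 = 39*11 = 429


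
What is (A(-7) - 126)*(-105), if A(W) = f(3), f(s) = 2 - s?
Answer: 13335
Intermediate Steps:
A(W) = -1 (A(W) = 2 - 1*3 = 2 - 3 = -1)
(A(-7) - 126)*(-105) = (-1 - 126)*(-105) = -127*(-105) = 13335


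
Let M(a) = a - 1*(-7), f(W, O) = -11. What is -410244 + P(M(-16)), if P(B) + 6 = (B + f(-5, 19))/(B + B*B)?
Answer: -7384505/18 ≈ -4.1025e+5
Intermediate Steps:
M(a) = 7 + a (M(a) = a + 7 = 7 + a)
P(B) = -6 + (-11 + B)/(B + B²) (P(B) = -6 + (B - 11)/(B + B*B) = -6 + (-11 + B)/(B + B²))
-410244 + P(M(-16)) = -410244 + (-11 - 6*(7 - 16)² - 5*(7 - 16))/((7 - 16)*(1 + (7 - 16))) = -410244 + (-11 - 6*(-9)² - 5*(-9))/((-9)*(1 - 9)) = -410244 - ⅑*(-11 - 6*81 + 45)/(-8) = -410244 - ⅑*(-⅛)*(-11 - 486 + 45) = -410244 - ⅑*(-⅛)*(-452) = -410244 - 113/18 = -7384505/18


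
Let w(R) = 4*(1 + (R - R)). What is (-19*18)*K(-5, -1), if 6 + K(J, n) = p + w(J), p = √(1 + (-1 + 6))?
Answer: 684 - 342*√6 ≈ -153.73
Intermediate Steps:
w(R) = 4 (w(R) = 4*(1 + 0) = 4*1 = 4)
p = √6 (p = √(1 + 5) = √6 ≈ 2.4495)
K(J, n) = -2 + √6 (K(J, n) = -6 + (√6 + 4) = -6 + (4 + √6) = -2 + √6)
(-19*18)*K(-5, -1) = (-19*18)*(-2 + √6) = -342*(-2 + √6) = 684 - 342*√6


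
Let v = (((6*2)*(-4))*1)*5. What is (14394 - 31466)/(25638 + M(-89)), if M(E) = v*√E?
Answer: -36474328/55202787 - 341440*I*√89/55202787 ≈ -0.66073 - 0.058351*I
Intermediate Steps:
v = -240 (v = ((12*(-4))*1)*5 = -48*1*5 = -48*5 = -240)
M(E) = -240*√E
(14394 - 31466)/(25638 + M(-89)) = (14394 - 31466)/(25638 - 240*I*√89) = -17072/(25638 - 240*I*√89)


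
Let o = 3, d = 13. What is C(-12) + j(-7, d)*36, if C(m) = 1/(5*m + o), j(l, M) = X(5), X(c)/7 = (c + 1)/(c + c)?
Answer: 43087/285 ≈ 151.18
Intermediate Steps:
X(c) = 7*(1 + c)/(2*c) (X(c) = 7*((c + 1)/(c + c)) = 7*((1 + c)/((2*c))) = 7*((1 + c)*(1/(2*c))) = 7*((1 + c)/(2*c)) = 7*(1 + c)/(2*c))
j(l, M) = 21/5 (j(l, M) = (7/2)*(1 + 5)/5 = (7/2)*(1/5)*6 = 21/5)
C(m) = 1/(3 + 5*m) (C(m) = 1/(5*m + 3) = 1/(3 + 5*m))
C(-12) + j(-7, d)*36 = 1/(3 + 5*(-12)) + (21/5)*36 = 1/(3 - 60) + 756/5 = 1/(-57) + 756/5 = -1/57 + 756/5 = 43087/285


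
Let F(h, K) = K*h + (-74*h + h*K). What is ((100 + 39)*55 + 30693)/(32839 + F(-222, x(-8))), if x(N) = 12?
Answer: 38338/43939 ≈ 0.87253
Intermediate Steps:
F(h, K) = -74*h + 2*K*h (F(h, K) = K*h + (-74*h + K*h) = -74*h + 2*K*h)
((100 + 39)*55 + 30693)/(32839 + F(-222, x(-8))) = ((100 + 39)*55 + 30693)/(32839 + 2*(-222)*(-37 + 12)) = (139*55 + 30693)/(32839 + 2*(-222)*(-25)) = (7645 + 30693)/(32839 + 11100) = 38338/43939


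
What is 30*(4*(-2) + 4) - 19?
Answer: -139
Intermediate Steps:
30*(4*(-2) + 4) - 19 = 30*(-8 + 4) - 19 = 30*(-4) - 19 = -120 - 19 = -139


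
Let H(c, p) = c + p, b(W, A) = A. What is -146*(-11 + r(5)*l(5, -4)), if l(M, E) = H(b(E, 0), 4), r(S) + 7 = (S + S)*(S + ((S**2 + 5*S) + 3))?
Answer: -333026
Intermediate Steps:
r(S) = -7 + 2*S*(3 + S**2 + 6*S) (r(S) = -7 + (S + S)*(S + ((S**2 + 5*S) + 3)) = -7 + (2*S)*(S + (3 + S**2 + 5*S)) = -7 + (2*S)*(3 + S**2 + 6*S) = -7 + 2*S*(3 + S**2 + 6*S))
l(M, E) = 4 (l(M, E) = 0 + 4 = 4)
-146*(-11 + r(5)*l(5, -4)) = -146*(-11 + (-7 + 2*5**3 + 6*5 + 12*5**2)*4) = -146*(-11 + (-7 + 2*125 + 30 + 12*25)*4) = -146*(-11 + (-7 + 250 + 30 + 300)*4) = -146*(-11 + 573*4) = -146*(-11 + 2292) = -146*2281 = -333026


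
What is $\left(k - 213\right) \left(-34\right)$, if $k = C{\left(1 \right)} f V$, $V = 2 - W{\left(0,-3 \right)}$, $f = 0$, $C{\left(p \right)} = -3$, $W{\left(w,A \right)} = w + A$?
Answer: $7242$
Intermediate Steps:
$W{\left(w,A \right)} = A + w$
$V = 5$ ($V = 2 - \left(-3 + 0\right) = 2 - -3 = 2 + 3 = 5$)
$k = 0$ ($k = \left(-3\right) 0 \cdot 5 = 0 \cdot 5 = 0$)
$\left(k - 213\right) \left(-34\right) = \left(0 - 213\right) \left(-34\right) = \left(-213\right) \left(-34\right) = 7242$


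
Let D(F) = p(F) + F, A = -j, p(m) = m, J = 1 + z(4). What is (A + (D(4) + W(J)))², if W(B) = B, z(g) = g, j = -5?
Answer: 324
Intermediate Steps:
J = 5 (J = 1 + 4 = 5)
A = 5 (A = -1*(-5) = 5)
D(F) = 2*F (D(F) = F + F = 2*F)
(A + (D(4) + W(J)))² = (5 + (2*4 + 5))² = (5 + (8 + 5))² = (5 + 13)² = 18² = 324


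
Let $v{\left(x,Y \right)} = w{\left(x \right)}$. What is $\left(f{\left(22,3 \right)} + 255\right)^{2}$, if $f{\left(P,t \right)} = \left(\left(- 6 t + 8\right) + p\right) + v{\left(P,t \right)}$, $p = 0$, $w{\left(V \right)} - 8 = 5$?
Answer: $66564$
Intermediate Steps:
$w{\left(V \right)} = 13$ ($w{\left(V \right)} = 8 + 5 = 13$)
$v{\left(x,Y \right)} = 13$
$f{\left(P,t \right)} = 21 - 6 t$ ($f{\left(P,t \right)} = \left(\left(- 6 t + 8\right) + 0\right) + 13 = \left(\left(8 - 6 t\right) + 0\right) + 13 = \left(8 - 6 t\right) + 13 = 21 - 6 t$)
$\left(f{\left(22,3 \right)} + 255\right)^{2} = \left(\left(21 - 18\right) + 255\right)^{2} = \left(3 + 255\right)^{2} = 258^{2} = 66564$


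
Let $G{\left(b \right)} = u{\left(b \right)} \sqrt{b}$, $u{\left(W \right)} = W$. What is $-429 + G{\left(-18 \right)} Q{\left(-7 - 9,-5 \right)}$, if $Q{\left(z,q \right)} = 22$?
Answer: $-429 - 1188 i \sqrt{2} \approx -429.0 - 1680.1 i$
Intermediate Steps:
$G{\left(b \right)} = b^{\frac{3}{2}}$ ($G{\left(b \right)} = b \sqrt{b} = b^{\frac{3}{2}}$)
$-429 + G{\left(-18 \right)} Q{\left(-7 - 9,-5 \right)} = -429 + \left(-18\right)^{\frac{3}{2}} \cdot 22 = -429 + - 54 i \sqrt{2} \cdot 22 = -429 - 1188 i \sqrt{2}$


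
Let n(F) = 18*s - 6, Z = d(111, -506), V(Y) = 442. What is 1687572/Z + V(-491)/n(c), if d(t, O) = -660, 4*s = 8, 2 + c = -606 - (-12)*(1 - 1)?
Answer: -419462/165 ≈ -2542.2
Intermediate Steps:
c = -608 (c = -2 + (-606 - (-12)*(1 - 1)) = -2 + (-606 - (-12)*0) = -2 + (-606 - 1*0) = -2 + (-606 + 0) = -2 - 606 = -608)
s = 2 (s = (¼)*8 = 2)
Z = -660
n(F) = 30 (n(F) = 18*2 - 6 = 36 - 6 = 30)
1687572/Z + V(-491)/n(c) = 1687572/(-660) + 442/30 = 1687572*(-1/660) + 442*(1/30) = -140631/55 + 221/15 = -419462/165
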